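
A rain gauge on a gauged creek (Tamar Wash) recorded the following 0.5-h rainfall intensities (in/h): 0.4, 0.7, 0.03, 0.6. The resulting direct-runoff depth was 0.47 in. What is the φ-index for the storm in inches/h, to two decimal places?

φ ≈ 0.25 in/h

Only the 3 blocks with intensity above φ contribute runoff: 0.4, 0.7, 0.6 in/h.
Σ(I−φ)·Δt = d  ⇒  (0.4+0.7+0.6 − 3φ)·0.5 = 0.47
φ = (1.700 − 0.47/0.5) / 3 = 0.25 in/h.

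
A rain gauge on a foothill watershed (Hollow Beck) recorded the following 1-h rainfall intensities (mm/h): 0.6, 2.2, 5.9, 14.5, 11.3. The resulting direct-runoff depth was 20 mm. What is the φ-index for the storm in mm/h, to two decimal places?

φ ≈ 3.90 mm/h

Only the 3 blocks with intensity above φ contribute runoff: 5.9, 14.5, 11.3 mm/h.
Σ(I−φ)·Δt = d  ⇒  (5.9+14.5+11.3 − 3φ)·1 = 20
φ = (31.70 − 20/1) / 3 = 3.90 mm/h.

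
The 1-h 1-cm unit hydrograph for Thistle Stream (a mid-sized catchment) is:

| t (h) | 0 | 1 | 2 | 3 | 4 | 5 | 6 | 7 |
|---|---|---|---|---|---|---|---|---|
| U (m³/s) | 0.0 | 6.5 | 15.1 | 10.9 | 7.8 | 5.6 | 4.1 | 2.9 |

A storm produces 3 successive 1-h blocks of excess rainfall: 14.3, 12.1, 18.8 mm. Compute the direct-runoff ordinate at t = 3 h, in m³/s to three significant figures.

By discrete convolution, Q_j = Σ (P_i / 10 mm) · U_{j−i}.
At t = 3 h (j=3): Q = (14.3/10)·10.9 + (12.1/10)·15.1 + (18.8/10)·6.5 = 46.1 m³/s.

Q ≈ 46.1 m³/s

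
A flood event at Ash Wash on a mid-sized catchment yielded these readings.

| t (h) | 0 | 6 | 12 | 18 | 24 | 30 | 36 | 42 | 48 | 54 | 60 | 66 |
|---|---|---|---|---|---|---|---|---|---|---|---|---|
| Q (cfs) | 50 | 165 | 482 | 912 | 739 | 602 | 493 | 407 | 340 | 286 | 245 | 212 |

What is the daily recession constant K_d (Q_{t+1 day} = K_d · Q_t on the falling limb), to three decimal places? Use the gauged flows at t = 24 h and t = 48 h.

K_d ≈ 0.460

Between t = 24 h and t = 48 h the flow falls from 739 to 340 cfs over 4×6 h = 24 h.
Per-interval ratio K = (340/739)^(1/4) = 0.8236; K_d = K^(24/6) = 0.460.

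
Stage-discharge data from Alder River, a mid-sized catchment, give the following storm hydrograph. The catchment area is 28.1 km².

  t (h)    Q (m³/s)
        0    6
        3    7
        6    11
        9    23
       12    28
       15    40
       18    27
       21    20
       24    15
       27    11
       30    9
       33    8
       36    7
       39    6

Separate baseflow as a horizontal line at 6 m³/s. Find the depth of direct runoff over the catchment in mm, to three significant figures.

d ≈ 51.5 mm

Direct runoff: 0.0, 1.0, 5.0, 17.0, 22.0, 34.0, 21.0, 14.0, 9.0, 5.0, 3.0, 2.0, 1.0, 0.0 m³/s; ΣQ_DR = 134.0 m³/s.
V = ΣQ_DR · Δt = 134.0 × 10800 s = 1.447 × 10^6 m³.
Over A = 28.1 km², depth = V / A = 51.5 mm.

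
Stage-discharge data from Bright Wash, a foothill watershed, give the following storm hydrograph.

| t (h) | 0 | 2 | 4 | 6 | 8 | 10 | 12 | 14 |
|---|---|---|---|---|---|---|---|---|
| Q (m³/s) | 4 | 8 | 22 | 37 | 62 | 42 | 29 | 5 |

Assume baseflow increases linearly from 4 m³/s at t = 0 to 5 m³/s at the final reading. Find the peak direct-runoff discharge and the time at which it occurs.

Subtracting baseflow gives direct-runoff ordinates: 0.00, 3.86, 17.71, 32.57, 57.43, 37.29, 24.14, 0.00 m³/s.
The maximum is 57.43 m³/s, occurring at the reading for t = 8 h.

Q_p = 57.43 m³/s at t = 8 h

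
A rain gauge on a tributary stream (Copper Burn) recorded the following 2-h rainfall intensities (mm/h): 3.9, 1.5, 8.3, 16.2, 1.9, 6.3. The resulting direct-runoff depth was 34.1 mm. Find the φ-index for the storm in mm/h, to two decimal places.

Only the 3 blocks with intensity above φ contribute runoff: 8.3, 16.2, 6.3 mm/h.
Σ(I−φ)·Δt = d  ⇒  (8.3+16.2+6.3 − 3φ)·2 = 34.1
φ = (30.80 − 34.1/2) / 3 = 4.58 mm/h.

φ ≈ 4.58 mm/h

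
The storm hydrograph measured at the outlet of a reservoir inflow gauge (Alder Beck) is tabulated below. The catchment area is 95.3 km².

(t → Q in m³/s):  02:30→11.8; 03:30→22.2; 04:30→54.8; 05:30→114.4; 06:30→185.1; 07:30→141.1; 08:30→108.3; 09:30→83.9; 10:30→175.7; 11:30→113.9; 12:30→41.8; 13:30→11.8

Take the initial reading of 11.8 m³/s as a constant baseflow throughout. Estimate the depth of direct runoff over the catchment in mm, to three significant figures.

Direct runoff: 0.0, 10.4, 43.0, 102.6, 173.3, 129.3, 96.5, 72.1, 163.9, 102.1, 30.0, 0.0 m³/s; ΣQ_DR = 923.2 m³/s.
V = ΣQ_DR · Δt = 923.2 × 3600 s = 3.324 × 10^6 m³.
Over A = 95.3 km², depth = V / A = 34.9 mm.

d ≈ 34.9 mm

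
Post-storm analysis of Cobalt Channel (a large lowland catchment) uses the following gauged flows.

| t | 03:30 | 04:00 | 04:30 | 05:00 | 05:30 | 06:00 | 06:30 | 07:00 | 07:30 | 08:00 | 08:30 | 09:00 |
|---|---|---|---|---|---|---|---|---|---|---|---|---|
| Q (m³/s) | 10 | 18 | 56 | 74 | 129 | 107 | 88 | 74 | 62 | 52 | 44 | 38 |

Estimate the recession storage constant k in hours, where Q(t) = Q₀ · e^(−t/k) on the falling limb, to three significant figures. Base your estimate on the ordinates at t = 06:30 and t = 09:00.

k ≈ 2.98 h

On the falling limb, Q drops from 88 to 38 m³/s between t = 06:30 and t = 09:00 (Δt = 2.5 h).
k = −Δt / ln(Q₂/Q₁) = −2.5 / ln(38/88) = 2.98 h.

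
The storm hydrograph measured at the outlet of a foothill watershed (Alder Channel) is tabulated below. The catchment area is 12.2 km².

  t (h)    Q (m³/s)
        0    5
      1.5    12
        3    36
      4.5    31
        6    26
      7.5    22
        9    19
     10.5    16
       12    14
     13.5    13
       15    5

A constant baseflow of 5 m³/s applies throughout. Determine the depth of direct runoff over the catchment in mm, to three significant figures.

d ≈ 63.7 mm

Direct runoff: 0.0, 7.0, 31.0, 26.0, 21.0, 17.0, 14.0, 11.0, 9.0, 8.0, 0.0 m³/s; ΣQ_DR = 144.0 m³/s.
V = ΣQ_DR · Δt = 144.0 × 5400 s = 7.776 × 10^5 m³.
Over A = 12.2 km², depth = V / A = 63.7 mm.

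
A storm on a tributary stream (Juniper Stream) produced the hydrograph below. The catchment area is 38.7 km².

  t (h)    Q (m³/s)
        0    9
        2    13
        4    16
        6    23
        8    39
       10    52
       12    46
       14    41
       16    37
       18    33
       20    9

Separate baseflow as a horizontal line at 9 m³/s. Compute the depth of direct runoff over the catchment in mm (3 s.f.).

Direct runoff: 0.0, 4.0, 7.0, 14.0, 30.0, 43.0, 37.0, 32.0, 28.0, 24.0, 0.0 m³/s; ΣQ_DR = 219.0 m³/s.
V = ΣQ_DR · Δt = 219.0 × 7200 s = 1.577 × 10^6 m³.
Over A = 38.7 km², depth = V / A = 40.7 mm.

d ≈ 40.7 mm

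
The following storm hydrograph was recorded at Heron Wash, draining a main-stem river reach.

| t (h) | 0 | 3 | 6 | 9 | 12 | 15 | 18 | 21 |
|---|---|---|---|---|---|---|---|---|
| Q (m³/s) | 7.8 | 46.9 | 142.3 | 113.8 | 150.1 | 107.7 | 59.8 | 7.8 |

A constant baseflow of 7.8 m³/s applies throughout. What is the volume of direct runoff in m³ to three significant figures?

Direct-runoff ordinates (Q − Q_b): 0.0, 39.1, 134.5, 106.0, 142.3, 99.9, 52.0, 0.0 m³/s.
ΣQ_DR = 573.8 m³/s.
With Δt = 3 h = 10800 s, V = ΣQ_DR · Δt = 573.8 × 10800 = 6.20 × 10^6 m³.

V ≈ 6.20 × 10^6 m³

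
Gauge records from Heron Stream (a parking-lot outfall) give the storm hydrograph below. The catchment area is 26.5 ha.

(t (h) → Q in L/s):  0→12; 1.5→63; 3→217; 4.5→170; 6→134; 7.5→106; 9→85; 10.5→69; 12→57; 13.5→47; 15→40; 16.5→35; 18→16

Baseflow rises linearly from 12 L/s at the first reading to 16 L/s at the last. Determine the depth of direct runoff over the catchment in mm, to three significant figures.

Direct runoff: 0.00, 50.67, 204.33, 157.00, 120.67, 92.33, 71.00, 54.67, 42.33, 32.00, 24.67, 19.33, 0.00 L/s; ΣQ_DR = 869.0 L/s.
V = ΣQ_DR · Δt = 869.0 × 5400 s = 4.693 × 10^6 L.
Over A = 26.5 ha, depth = V / A = 17.7 mm.

d ≈ 17.7 mm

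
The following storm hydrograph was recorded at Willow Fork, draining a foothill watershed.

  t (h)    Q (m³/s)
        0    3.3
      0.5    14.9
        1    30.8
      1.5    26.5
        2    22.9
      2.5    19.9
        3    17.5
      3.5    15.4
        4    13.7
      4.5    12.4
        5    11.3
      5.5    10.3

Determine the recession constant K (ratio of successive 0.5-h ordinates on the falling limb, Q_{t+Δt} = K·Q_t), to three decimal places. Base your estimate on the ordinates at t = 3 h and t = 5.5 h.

K ≈ 0.899

Using the recession-limb readings at t = 3 h and t = 5.5 h: Q falls from 17.5 to 10.3 m³/s over 5 intervals.
K = (Q₂/Q₁)^(1/5) = (10.3/17.5)^(1/5) = 0.899.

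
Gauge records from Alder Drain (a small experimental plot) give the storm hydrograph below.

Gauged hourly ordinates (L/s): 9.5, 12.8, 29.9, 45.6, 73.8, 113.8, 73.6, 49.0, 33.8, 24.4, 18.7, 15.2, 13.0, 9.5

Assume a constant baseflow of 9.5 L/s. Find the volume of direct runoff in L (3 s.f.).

V ≈ 1.40 × 10^6 L

Direct-runoff ordinates (Q − Q_b): 0.0, 3.3, 20.4, 36.1, 64.3, 104.3, 64.1, 39.5, 24.3, 14.9, 9.2, 5.7, 3.5, 0.0 L/s.
ΣQ_DR = 389.6 L/s.
With Δt = 1 h = 3600 s, V = ΣQ_DR · Δt = 389.6 × 3600 = 1.40 × 10^6 L.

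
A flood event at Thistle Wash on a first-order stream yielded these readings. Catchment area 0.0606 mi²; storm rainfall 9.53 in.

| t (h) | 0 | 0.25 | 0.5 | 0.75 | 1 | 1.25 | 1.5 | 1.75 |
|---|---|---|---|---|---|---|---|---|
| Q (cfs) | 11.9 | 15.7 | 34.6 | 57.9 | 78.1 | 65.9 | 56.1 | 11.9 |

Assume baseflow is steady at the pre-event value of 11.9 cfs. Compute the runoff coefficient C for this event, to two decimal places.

ΣQ_DR = 236.9 cfs; V = ΣQ_DR·Δt = 2.132 × 10^5 ft³.
Runoff depth d = V / A = 1.514 in.
C = d / P = 1.514 / 9.53 = 0.16.

C ≈ 0.16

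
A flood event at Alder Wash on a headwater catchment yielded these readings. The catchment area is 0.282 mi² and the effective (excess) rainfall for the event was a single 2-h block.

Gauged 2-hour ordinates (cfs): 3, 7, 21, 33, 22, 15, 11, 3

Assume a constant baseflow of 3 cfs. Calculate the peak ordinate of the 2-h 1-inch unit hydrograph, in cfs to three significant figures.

U_p ≈ 30.0 cfs

Direct runoff: 0.0, 4.0, 18.0, 30.0, 19.0, 12.0, 8.0, 0.0 cfs; ΣQ_DR = 91.00 cfs, peak = 30.0 cfs.
Runoff depth d = ΣQ_DR·Δt / A = 91.00 × 7200 / (0.282 mi²) = 1.000 in.
The 1-inch UH is the DRH scaled by (1 in)/d, so U_p = 30.0 × 1/1.000 = 30.0 cfs.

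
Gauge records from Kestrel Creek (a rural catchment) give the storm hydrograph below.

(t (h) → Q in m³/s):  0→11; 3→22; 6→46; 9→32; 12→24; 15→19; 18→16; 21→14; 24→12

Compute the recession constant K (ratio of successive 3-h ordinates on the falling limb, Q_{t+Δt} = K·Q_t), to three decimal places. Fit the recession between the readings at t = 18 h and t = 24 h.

K ≈ 0.866

Using the recession-limb readings at t = 18 h and t = 24 h: Q falls from 16 to 12 m³/s over 2 intervals.
K = (Q₂/Q₁)^(1/2) = (12/16)^(1/2) = 0.866.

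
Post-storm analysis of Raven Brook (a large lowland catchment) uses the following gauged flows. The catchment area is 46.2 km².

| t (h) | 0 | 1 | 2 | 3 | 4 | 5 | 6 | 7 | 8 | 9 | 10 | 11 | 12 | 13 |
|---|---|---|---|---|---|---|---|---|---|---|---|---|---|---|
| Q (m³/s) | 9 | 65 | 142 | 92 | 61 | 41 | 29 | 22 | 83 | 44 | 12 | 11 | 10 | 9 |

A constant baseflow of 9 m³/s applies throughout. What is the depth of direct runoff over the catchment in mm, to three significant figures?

Direct runoff: 0.0, 56.0, 133.0, 83.0, 52.0, 32.0, 20.0, 13.0, 74.0, 35.0, 3.0, 2.0, 1.0, 0.0 m³/s; ΣQ_DR = 504.0 m³/s.
V = ΣQ_DR · Δt = 504.0 × 3600 s = 1.814 × 10^6 m³.
Over A = 46.2 km², depth = V / A = 39.3 mm.

d ≈ 39.3 mm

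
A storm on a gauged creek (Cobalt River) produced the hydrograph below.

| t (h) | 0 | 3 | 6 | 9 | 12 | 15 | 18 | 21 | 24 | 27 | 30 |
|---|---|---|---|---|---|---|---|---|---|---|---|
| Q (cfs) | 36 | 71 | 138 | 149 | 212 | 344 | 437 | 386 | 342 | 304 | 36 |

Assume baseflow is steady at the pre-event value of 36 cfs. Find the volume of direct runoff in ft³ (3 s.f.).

V ≈ 2.22 × 10^7 ft³

Direct-runoff ordinates (Q − Q_b): 0.0, 35.0, 102.0, 113.0, 176.0, 308.0, 401.0, 350.0, 306.0, 268.0, 0.0 cfs.
ΣQ_DR = 2059 cfs.
With Δt = 3 h = 10800 s, V = ΣQ_DR · Δt = 2059 × 10800 = 2.22 × 10^7 ft³.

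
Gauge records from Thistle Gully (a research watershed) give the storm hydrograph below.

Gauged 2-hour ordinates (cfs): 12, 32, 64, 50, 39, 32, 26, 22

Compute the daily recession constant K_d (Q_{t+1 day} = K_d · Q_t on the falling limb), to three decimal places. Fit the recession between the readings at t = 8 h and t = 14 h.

K_d ≈ 0.101

Between t = 8 h and t = 14 h the flow falls from 39 to 22 cfs over 3×2 h = 6 h.
Per-interval ratio K = (22/39)^(1/3) = 0.8263; K_d = K^(24/2) = 0.101.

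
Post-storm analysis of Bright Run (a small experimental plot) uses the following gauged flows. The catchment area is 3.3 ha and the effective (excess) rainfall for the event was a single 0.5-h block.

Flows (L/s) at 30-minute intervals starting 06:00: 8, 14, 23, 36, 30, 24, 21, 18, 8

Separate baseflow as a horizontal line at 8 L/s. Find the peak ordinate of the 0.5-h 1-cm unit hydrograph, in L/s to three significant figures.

Direct runoff: 0.0, 6.0, 15.0, 28.0, 22.0, 16.0, 13.0, 10.0, 0.0 L/s; ΣQ_DR = 110.0 L/s, peak = 28.0 L/s.
Runoff depth d = ΣQ_DR·Δt / A = 110.0 × 1800 / (3.3 ha) = 6.000 mm.
The 1-cm UH is the DRH scaled by (10 mm)/d, so U_p = 28.0 × 10/6.000 = 46.7 L/s.

U_p ≈ 46.7 L/s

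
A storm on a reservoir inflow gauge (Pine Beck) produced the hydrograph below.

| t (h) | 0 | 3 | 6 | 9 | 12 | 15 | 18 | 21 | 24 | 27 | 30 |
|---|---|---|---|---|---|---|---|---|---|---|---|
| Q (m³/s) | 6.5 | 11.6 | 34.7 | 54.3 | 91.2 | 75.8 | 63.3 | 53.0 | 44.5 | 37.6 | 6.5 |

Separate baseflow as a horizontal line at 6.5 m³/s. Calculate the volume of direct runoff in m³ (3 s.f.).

V ≈ 4.40 × 10^6 m³

Direct-runoff ordinates (Q − Q_b): 0.0, 5.1, 28.2, 47.8, 84.7, 69.3, 56.8, 46.5, 38.0, 31.1, 0.0 m³/s.
ΣQ_DR = 407.5 m³/s.
With Δt = 3 h = 10800 s, V = ΣQ_DR · Δt = 407.5 × 10800 = 4.40 × 10^6 m³.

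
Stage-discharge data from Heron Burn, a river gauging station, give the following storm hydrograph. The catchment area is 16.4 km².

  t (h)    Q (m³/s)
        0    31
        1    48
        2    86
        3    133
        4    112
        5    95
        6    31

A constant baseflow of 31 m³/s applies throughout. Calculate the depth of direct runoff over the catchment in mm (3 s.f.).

Direct runoff: 0.0, 17.0, 55.0, 102.0, 81.0, 64.0, 0.0 m³/s; ΣQ_DR = 319.0 m³/s.
V = ΣQ_DR · Δt = 319.0 × 3600 s = 1.148 × 10^6 m³.
Over A = 16.4 km², depth = V / A = 70.0 mm.

d ≈ 70.0 mm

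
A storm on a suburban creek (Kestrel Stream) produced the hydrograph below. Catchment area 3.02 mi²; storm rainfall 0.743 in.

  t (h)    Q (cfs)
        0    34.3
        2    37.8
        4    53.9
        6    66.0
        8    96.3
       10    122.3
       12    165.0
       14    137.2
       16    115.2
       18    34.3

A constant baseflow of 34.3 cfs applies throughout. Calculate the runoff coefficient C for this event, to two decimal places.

ΣQ_DR = 519.3 cfs; V = ΣQ_DR·Δt = 3.739 × 10^6 ft³.
Runoff depth d = V / A = 0.5329 in.
C = d / P = 0.5329 / 0.743 = 0.72.

C ≈ 0.72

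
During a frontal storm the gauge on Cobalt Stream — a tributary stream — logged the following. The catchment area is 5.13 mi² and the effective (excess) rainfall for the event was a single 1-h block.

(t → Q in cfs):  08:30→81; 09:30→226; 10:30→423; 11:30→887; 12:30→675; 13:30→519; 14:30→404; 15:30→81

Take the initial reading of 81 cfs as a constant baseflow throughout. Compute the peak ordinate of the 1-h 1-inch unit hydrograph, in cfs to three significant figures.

U_p ≈ 1010 cfs

Direct runoff: 0.0, 145.0, 342.0, 806.0, 594.0, 438.0, 323.0, 0.0 cfs; ΣQ_DR = 2648 cfs, peak = 806.0 cfs.
Runoff depth d = ΣQ_DR·Δt / A = 2648 × 3600 / (5.13 mi²) = 0.7999 in.
The 1-inch UH is the DRH scaled by (1 in)/d, so U_p = 806.0 × 1/0.7999 = 1010 cfs.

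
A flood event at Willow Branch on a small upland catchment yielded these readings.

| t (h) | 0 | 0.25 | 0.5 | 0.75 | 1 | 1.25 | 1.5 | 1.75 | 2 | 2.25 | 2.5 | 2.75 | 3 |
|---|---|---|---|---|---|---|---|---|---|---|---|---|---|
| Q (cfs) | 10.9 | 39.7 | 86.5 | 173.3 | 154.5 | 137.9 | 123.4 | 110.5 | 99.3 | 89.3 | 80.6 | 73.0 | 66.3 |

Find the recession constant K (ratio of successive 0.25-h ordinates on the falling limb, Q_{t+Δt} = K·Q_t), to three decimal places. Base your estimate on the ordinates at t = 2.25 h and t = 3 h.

Using the recession-limb readings at t = 2.25 h and t = 3 h: Q falls from 89.3 to 66.3 cfs over 3 intervals.
K = (Q₂/Q₁)^(1/3) = (66.3/89.3)^(1/3) = 0.905.

K ≈ 0.905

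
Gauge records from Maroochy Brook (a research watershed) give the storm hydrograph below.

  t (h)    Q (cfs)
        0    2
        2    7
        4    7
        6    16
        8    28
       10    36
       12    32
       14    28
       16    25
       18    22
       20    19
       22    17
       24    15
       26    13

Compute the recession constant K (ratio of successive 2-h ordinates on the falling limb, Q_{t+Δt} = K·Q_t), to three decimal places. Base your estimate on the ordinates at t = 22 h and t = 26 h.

Using the recession-limb readings at t = 22 h and t = 26 h: Q falls from 17 to 13 cfs over 2 intervals.
K = (Q₂/Q₁)^(1/2) = (13/17)^(1/2) = 0.874.

K ≈ 0.874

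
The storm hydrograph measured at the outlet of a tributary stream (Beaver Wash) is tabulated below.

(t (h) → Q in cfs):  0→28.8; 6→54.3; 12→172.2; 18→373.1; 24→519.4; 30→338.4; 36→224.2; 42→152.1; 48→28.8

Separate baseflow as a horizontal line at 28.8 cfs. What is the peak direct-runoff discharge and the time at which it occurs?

Q_p = 490.6 cfs at t = 24 h

Subtracting baseflow gives direct-runoff ordinates: 0.0, 25.5, 143.4, 344.3, 490.6, 309.6, 195.4, 123.3, 0.0 cfs.
The maximum is 490.6 cfs, occurring at the reading for t = 24 h.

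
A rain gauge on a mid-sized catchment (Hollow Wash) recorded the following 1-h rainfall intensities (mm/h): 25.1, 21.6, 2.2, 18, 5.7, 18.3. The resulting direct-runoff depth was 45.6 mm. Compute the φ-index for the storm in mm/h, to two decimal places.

φ ≈ 9.35 mm/h

Only the 4 blocks with intensity above φ contribute runoff: 25.1, 21.6, 18, 18.3 mm/h.
Σ(I−φ)·Δt = d  ⇒  (25.1+21.6+18+18.3 − 4φ)·1 = 45.6
φ = (83.00 − 45.6/1) / 4 = 9.35 mm/h.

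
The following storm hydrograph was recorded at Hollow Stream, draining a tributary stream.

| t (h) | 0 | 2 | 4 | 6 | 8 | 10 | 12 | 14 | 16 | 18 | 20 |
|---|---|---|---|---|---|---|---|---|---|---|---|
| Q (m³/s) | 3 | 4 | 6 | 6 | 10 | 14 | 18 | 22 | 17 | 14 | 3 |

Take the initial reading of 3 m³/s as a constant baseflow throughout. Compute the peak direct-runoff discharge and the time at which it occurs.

Q_p = 19.0 m³/s at t = 14 h

Subtracting baseflow gives direct-runoff ordinates: 0.0, 1.0, 3.0, 3.0, 7.0, 11.0, 15.0, 19.0, 14.0, 11.0, 0.0 m³/s.
The maximum is 19.0 m³/s, occurring at the reading for t = 14 h.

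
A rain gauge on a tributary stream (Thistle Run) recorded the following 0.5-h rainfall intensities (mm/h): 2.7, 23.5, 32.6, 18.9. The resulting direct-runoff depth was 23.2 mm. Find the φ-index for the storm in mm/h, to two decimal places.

φ ≈ 9.53 mm/h

Only the 3 blocks with intensity above φ contribute runoff: 23.5, 32.6, 18.9 mm/h.
Σ(I−φ)·Δt = d  ⇒  (23.5+32.6+18.9 − 3φ)·0.5 = 23.2
φ = (75.00 − 23.2/0.5) / 3 = 9.53 mm/h.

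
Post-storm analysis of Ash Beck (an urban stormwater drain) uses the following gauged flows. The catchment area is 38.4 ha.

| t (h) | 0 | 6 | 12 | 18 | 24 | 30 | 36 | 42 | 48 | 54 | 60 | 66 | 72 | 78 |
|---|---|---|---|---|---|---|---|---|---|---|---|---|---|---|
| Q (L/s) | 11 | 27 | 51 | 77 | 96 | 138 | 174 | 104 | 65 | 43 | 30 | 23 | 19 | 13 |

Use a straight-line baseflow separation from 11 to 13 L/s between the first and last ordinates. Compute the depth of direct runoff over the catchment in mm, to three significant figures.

Direct runoff: 0.00, 15.85, 39.69, 65.54, 84.38, 126.23, 162.08, 91.92, 52.77, 30.62, 17.46, 10.31, 6.15, 0.00 L/s; ΣQ_DR = 703.0 L/s.
V = ΣQ_DR · Δt = 703.0 × 21600 s = 1.518 × 10^7 L.
Over A = 38.4 ha, depth = V / A = 39.5 mm.

d ≈ 39.5 mm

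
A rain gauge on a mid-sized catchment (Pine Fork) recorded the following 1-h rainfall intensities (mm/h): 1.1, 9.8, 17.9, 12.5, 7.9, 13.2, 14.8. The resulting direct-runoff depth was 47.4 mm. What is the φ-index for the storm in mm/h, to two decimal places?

Only the 6 blocks with intensity above φ contribute runoff: 9.8, 17.9, 12.5, 7.9, 13.2, 14.8 mm/h.
Σ(I−φ)·Δt = d  ⇒  (9.8+17.9+12.5+7.9+13.2+14.8 − 6φ)·1 = 47.4
φ = (76.10 − 47.4/1) / 6 = 4.78 mm/h.

φ ≈ 4.78 mm/h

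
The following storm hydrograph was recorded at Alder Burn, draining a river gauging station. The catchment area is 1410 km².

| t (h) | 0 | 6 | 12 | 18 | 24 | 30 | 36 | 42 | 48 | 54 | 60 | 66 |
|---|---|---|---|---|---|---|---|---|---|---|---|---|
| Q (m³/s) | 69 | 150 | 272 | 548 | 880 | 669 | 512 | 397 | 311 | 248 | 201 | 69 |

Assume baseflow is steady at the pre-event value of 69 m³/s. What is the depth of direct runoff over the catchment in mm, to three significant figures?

Direct runoff: 0.0, 81.0, 203.0, 479.0, 811.0, 600.0, 443.0, 328.0, 242.0, 179.0, 132.0, 0.0 m³/s; ΣQ_DR = 3498 m³/s.
V = ΣQ_DR · Δt = 3498 × 21600 s = 7.556 × 10^7 m³.
Over A = 1410 km², depth = V / A = 53.6 mm.

d ≈ 53.6 mm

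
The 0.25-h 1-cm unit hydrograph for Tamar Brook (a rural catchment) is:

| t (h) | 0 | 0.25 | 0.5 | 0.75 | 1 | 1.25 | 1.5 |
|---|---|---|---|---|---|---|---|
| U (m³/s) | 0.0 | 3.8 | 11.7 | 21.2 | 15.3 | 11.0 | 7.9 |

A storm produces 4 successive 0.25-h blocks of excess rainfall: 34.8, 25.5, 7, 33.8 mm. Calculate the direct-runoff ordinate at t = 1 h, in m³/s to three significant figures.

Q ≈ 128 m³/s

By discrete convolution, Q_j = Σ (P_i / 10 mm) · U_{j−i}.
At t = 1 h (j=4): Q = (34.8/10)·15.3 + (25.5/10)·21.2 + (7/10)·11.7 + (33.8/10)·3.8 = 128 m³/s.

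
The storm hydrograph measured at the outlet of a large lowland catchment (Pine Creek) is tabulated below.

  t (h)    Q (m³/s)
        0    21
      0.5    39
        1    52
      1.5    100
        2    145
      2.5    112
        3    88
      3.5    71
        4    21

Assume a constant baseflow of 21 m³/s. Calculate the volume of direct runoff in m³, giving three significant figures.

Direct-runoff ordinates (Q − Q_b): 0.0, 18.0, 31.0, 79.0, 124.0, 91.0, 67.0, 50.0, 0.0 m³/s.
ΣQ_DR = 460.0 m³/s.
With Δt = 0.5 h = 1800 s, V = ΣQ_DR · Δt = 460.0 × 1800 = 8.28 × 10^5 m³.

V ≈ 8.28 × 10^5 m³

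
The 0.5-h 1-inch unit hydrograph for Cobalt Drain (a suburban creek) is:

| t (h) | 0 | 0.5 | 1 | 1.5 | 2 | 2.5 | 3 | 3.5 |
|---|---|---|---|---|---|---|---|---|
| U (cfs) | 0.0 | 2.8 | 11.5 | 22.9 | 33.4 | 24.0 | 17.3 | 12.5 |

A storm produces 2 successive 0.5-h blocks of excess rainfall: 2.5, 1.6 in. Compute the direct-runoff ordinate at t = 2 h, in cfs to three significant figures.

By discrete convolution, Q_j = Σ (P_i / 1 in) · U_{j−i}.
At t = 2 h (j=4): Q = (2.5/1)·33.4 + (1.6/1)·22.9 = 120 cfs.

Q ≈ 120 cfs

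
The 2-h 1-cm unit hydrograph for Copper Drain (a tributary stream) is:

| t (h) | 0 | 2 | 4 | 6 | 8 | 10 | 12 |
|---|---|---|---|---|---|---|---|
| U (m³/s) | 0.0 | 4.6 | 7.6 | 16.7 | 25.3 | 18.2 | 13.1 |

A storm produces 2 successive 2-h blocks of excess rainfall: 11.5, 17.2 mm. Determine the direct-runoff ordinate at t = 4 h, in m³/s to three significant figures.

By discrete convolution, Q_j = Σ (P_i / 10 mm) · U_{j−i}.
At t = 4 h (j=2): Q = (11.5/10)·7.6 + (17.2/10)·4.6 = 16.7 m³/s.

Q ≈ 16.7 m³/s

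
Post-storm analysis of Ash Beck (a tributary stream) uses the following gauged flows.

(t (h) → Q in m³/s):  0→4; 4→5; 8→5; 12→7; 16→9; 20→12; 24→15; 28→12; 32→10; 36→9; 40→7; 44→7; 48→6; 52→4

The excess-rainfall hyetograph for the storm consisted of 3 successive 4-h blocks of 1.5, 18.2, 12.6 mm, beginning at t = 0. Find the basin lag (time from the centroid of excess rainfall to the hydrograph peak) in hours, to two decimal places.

t_L ≈ 16.63 h

Centroid of excess rainfall: t_c = Σ P_i·t̄_i / ΣP_i = 7.3746 h (block centres at 2, 6, 10 h).
Hydrograph peak occurs at t = 24 h, so basin lag t_L = 24 − 7.3746 = 16.63 h.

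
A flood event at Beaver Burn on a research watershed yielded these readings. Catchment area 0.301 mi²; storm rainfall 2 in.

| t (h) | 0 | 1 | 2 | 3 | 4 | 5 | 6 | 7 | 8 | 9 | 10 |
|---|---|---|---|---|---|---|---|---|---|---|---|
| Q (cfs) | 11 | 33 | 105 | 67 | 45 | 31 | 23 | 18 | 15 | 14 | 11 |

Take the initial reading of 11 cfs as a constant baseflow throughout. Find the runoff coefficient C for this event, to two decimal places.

ΣQ_DR = 252.0 cfs; V = ΣQ_DR·Δt = 9.072 × 10^5 ft³.
Runoff depth d = V / A = 1.297 in.
C = d / P = 1.297 / 2 = 0.65.

C ≈ 0.65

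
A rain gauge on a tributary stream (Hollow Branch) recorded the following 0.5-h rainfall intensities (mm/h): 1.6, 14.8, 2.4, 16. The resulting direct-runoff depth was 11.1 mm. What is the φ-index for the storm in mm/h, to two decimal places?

φ ≈ 4.30 mm/h

Only the 2 blocks with intensity above φ contribute runoff: 14.8, 16 mm/h.
Σ(I−φ)·Δt = d  ⇒  (14.8+16 − 2φ)·0.5 = 11.1
φ = (30.80 − 11.1/0.5) / 2 = 4.30 mm/h.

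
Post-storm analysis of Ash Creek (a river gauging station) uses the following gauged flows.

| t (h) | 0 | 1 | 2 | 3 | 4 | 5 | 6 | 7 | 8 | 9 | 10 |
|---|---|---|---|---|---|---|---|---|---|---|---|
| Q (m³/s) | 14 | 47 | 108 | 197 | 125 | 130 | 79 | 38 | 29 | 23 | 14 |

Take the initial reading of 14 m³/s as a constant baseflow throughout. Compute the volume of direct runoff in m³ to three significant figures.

Direct-runoff ordinates (Q − Q_b): 0.0, 33.0, 94.0, 183.0, 111.0, 116.0, 65.0, 24.0, 15.0, 9.0, 0.0 m³/s.
ΣQ_DR = 650.0 m³/s.
With Δt = 1 h = 3600 s, V = ΣQ_DR · Δt = 650.0 × 3600 = 2.34 × 10^6 m³.

V ≈ 2.34 × 10^6 m³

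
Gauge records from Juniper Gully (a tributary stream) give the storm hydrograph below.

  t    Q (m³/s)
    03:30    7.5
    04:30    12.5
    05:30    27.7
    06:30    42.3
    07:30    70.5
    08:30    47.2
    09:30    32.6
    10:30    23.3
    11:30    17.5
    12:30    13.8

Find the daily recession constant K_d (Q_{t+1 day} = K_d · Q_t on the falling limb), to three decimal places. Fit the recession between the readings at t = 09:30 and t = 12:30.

Between t = 09:30 and t = 12:30 the flow falls from 32.6 to 13.8 m³/s over 3×1 h = 3 h.
Per-interval ratio K = (13.8/32.6)^(1/3) = 0.7509; K_d = K^(24/1) = 0.001.

K_d ≈ 0.001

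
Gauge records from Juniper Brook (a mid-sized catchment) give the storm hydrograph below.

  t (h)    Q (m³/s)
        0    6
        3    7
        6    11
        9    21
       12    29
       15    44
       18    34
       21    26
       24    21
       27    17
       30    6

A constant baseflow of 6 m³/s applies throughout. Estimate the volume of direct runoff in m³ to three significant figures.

Direct-runoff ordinates (Q − Q_b): 0.0, 1.0, 5.0, 15.0, 23.0, 38.0, 28.0, 20.0, 15.0, 11.0, 0.0 m³/s.
ΣQ_DR = 156.0 m³/s.
With Δt = 3 h = 10800 s, V = ΣQ_DR · Δt = 156.0 × 10800 = 1.68 × 10^6 m³.

V ≈ 1.68 × 10^6 m³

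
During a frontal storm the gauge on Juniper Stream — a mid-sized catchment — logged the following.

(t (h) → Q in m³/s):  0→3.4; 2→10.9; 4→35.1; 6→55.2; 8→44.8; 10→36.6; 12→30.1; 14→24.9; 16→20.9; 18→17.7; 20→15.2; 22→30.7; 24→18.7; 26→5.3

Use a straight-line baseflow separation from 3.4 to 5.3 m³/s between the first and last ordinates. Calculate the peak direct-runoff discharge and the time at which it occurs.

Q_p = 51.36 m³/s at t = 6 h

Subtracting baseflow gives direct-runoff ordinates: 0.00, 7.35, 31.41, 51.36, 40.82, 32.47, 25.82, 20.48, 16.33, 12.98, 10.34, 25.69, 13.55, 0.00 m³/s.
The maximum is 51.36 m³/s, occurring at the reading for t = 6 h.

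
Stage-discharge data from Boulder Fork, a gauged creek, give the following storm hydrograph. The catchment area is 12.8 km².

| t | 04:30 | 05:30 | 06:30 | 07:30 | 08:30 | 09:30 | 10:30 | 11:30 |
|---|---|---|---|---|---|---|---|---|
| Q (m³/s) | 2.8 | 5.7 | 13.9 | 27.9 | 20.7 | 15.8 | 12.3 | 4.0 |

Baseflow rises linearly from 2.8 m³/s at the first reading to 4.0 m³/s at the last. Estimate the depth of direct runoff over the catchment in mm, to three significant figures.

Direct runoff: 0.00, 2.73, 10.76, 24.59, 17.21, 12.14, 8.47, 0.00 m³/s; ΣQ_DR = 75.90 m³/s.
V = ΣQ_DR · Δt = 75.90 × 3600 s = 2.732 × 10^5 m³.
Over A = 12.8 km², depth = V / A = 21.3 mm.

d ≈ 21.3 mm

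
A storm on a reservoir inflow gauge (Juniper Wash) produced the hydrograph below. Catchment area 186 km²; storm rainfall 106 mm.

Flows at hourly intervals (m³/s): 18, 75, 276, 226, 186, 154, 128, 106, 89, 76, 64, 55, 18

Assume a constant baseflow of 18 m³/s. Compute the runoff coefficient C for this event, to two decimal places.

C ≈ 0.23

ΣQ_DR = 1237 m³/s; V = ΣQ_DR·Δt = 4.453 × 10^6 m³.
Runoff depth d = V / A = 23.94 mm.
C = d / P = 23.94 / 106 = 0.23.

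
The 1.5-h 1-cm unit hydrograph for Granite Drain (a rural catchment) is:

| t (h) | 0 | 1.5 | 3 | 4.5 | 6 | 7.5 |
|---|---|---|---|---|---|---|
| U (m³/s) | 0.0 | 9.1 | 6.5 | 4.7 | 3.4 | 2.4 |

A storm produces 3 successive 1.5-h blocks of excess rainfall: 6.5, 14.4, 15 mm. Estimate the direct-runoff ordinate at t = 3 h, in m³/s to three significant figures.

By discrete convolution, Q_j = Σ (P_i / 10 mm) · U_{j−i}.
At t = 3 h (j=2): Q = (6.5/10)·6.5 + (14.4/10)·9.1 + (15/10)·0.0 = 17.3 m³/s.

Q ≈ 17.3 m³/s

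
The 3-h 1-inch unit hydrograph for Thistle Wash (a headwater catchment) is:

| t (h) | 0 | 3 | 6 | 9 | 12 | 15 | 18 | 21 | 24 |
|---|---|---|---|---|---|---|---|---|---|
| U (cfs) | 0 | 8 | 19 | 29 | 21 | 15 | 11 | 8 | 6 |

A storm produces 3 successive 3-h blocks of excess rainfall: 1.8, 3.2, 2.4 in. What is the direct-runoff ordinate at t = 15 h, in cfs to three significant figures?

Q ≈ 164 cfs

By discrete convolution, Q_j = Σ (P_i / 1 in) · U_{j−i}.
At t = 15 h (j=5): Q = (1.8/1)·15 + (3.2/1)·21 + (2.4/1)·29 = 164 cfs.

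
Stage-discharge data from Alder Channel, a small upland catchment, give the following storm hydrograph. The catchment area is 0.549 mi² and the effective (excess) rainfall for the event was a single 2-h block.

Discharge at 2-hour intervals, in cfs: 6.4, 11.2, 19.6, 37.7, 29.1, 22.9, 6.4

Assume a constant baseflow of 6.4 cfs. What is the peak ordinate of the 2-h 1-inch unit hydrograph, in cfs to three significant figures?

U_p ≈ 62.7 cfs

Direct runoff: 0.0, 4.8, 13.2, 31.3, 22.7, 16.5, 0.0 cfs; ΣQ_DR = 88.50 cfs, peak = 31.3 cfs.
Runoff depth d = ΣQ_DR·Δt / A = 88.50 × 7200 / (0.549 mi²) = 0.4996 in.
The 1-inch UH is the DRH scaled by (1 in)/d, so U_p = 31.3 × 1/0.4996 = 62.7 cfs.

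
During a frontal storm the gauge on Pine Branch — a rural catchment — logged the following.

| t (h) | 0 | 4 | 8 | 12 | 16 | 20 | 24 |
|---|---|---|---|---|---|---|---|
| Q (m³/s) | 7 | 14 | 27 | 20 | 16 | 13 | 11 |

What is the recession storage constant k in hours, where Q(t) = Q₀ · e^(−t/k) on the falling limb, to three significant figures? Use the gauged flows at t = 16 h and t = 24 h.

k ≈ 21.4 h

On the falling limb, Q drops from 16 to 11 m³/s between t = 16 h and t = 24 h (Δt = 8 h).
k = −Δt / ln(Q₂/Q₁) = −8 / ln(11/16) = 21.4 h.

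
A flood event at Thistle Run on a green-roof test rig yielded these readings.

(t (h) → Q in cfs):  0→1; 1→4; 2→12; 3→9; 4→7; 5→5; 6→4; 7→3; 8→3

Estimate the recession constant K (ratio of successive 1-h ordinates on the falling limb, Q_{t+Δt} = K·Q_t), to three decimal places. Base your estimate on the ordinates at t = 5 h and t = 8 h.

Using the recession-limb readings at t = 5 h and t = 8 h: Q falls from 5 to 3 cfs over 3 intervals.
K = (Q₂/Q₁)^(1/3) = (3/5)^(1/3) = 0.843.

K ≈ 0.843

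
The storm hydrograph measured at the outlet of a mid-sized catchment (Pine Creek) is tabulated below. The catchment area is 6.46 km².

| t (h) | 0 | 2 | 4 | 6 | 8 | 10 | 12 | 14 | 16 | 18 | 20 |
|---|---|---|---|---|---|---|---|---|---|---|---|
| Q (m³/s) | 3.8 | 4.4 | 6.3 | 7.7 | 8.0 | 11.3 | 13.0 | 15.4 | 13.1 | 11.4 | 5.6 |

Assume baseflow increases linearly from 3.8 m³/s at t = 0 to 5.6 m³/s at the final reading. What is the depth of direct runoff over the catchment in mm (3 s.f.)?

d ≈ 53.8 mm

Direct runoff: 0.00, 0.42, 2.14, 3.36, 3.48, 6.60, 8.12, 10.34, 7.86, 5.98, 0.00 m³/s; ΣQ_DR = 48.30 m³/s.
V = ΣQ_DR · Δt = 48.30 × 7200 s = 3.478 × 10^5 m³.
Over A = 6.46 km², depth = V / A = 53.8 mm.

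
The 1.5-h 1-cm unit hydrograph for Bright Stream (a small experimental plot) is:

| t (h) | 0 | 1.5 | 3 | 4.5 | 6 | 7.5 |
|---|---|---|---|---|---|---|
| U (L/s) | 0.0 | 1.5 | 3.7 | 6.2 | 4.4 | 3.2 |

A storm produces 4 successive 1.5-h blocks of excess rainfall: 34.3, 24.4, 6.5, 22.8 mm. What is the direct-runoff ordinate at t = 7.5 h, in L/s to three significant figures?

By discrete convolution, Q_j = Σ (P_i / 10 mm) · U_{j−i}.
At t = 7.5 h (j=5): Q = (34.3/10)·3.2 + (24.4/10)·4.4 + (6.5/10)·6.2 + (22.8/10)·3.7 = 34.2 L/s.

Q ≈ 34.2 L/s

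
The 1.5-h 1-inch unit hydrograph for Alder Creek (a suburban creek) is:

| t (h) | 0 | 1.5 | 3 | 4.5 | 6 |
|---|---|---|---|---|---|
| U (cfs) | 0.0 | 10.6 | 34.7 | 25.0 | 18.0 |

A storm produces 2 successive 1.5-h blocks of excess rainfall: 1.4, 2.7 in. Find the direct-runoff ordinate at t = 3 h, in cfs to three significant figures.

By discrete convolution, Q_j = Σ (P_i / 1 in) · U_{j−i}.
At t = 3 h (j=2): Q = (1.4/1)·34.7 + (2.7/1)·10.6 = 77.2 cfs.

Q ≈ 77.2 cfs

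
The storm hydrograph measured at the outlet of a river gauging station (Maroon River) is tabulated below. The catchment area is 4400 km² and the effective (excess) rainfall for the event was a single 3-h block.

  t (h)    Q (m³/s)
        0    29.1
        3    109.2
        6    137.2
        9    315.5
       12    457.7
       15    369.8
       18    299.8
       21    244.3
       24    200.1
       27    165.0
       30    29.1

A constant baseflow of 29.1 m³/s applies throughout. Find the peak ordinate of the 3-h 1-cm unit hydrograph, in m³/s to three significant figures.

U_p ≈ 857 m³/s

Direct runoff: 0.0, 80.1, 108.1, 286.4, 428.6, 340.7, 270.7, 215.2, 171.0, 135.9, 0.0 m³/s; ΣQ_DR = 2037 m³/s, peak = 428.6 m³/s.
Runoff depth d = ΣQ_DR·Δt / A = 2037 × 10800 / (4400 km²) = 4.999 mm.
The 1-cm UH is the DRH scaled by (10 mm)/d, so U_p = 428.6 × 10/4.999 = 857 m³/s.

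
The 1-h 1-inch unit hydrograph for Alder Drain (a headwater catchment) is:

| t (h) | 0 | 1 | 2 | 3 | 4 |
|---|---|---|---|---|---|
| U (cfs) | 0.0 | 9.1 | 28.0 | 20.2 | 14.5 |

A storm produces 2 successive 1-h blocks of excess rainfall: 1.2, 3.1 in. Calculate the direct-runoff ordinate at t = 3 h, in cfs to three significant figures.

Q ≈ 111 cfs

By discrete convolution, Q_j = Σ (P_i / 1 in) · U_{j−i}.
At t = 3 h (j=3): Q = (1.2/1)·20.2 + (3.1/1)·28.0 = 111 cfs.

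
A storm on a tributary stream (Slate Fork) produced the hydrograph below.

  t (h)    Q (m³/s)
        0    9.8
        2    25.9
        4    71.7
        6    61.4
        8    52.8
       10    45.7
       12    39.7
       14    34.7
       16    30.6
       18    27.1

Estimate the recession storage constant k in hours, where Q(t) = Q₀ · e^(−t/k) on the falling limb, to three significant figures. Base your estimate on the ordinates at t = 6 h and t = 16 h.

On the falling limb, Q drops from 61.4 to 30.6 m³/s between t = 6 h and t = 16 h (Δt = 10 h).
k = −Δt / ln(Q₂/Q₁) = −10 / ln(30.6/61.4) = 14.4 h.

k ≈ 14.4 h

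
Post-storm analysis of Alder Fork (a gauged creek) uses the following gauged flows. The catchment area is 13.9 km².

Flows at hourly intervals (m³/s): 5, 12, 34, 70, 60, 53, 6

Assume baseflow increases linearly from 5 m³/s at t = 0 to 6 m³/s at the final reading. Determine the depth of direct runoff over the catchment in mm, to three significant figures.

Direct runoff: 0.00, 6.83, 28.67, 64.50, 54.33, 47.17, 0.00 m³/s; ΣQ_DR = 201.5 m³/s.
V = ΣQ_DR · Δt = 201.5 × 3600 s = 7.254 × 10^5 m³.
Over A = 13.9 km², depth = V / A = 52.2 mm.

d ≈ 52.2 mm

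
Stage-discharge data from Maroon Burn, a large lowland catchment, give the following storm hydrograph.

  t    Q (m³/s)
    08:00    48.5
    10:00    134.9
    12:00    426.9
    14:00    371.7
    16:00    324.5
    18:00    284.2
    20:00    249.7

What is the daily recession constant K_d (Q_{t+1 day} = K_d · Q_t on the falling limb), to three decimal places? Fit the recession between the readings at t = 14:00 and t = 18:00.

Between t = 14:00 and t = 18:00 the flow falls from 371.7 to 284.2 m³/s over 2×2 h = 4 h.
Per-interval ratio K = (284.2/371.7)^(1/2) = 0.8744; K_d = K^(24/2) = 0.200.

K_d ≈ 0.200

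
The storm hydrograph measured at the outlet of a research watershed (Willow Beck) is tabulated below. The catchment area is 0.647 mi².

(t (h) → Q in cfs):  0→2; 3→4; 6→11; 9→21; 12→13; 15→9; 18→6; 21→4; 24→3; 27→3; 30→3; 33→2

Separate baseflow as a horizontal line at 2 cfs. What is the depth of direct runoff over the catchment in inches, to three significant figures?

Direct runoff: 0.0, 2.0, 9.0, 19.0, 11.0, 7.0, 4.0, 2.0, 1.0, 1.0, 1.0, 0.0 cfs; ΣQ_DR = 57.00 cfs.
V = ΣQ_DR · Δt = 57.00 × 10800 s = 6.156 × 10^5 ft³.
Over A = 0.647 mi², depth = V / A = 0.410 in.

d ≈ 0.410 in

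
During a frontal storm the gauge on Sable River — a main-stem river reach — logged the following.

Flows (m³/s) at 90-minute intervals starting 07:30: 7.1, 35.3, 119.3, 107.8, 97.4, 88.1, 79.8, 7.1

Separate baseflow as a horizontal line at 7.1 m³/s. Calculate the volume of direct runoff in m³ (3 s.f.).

V ≈ 2.62 × 10^6 m³

Direct-runoff ordinates (Q − Q_b): 0.0, 28.2, 112.2, 100.7, 90.3, 81.0, 72.7, 0.0 m³/s.
ΣQ_DR = 485.1 m³/s.
With Δt = 1.5 h = 5400 s, V = ΣQ_DR · Δt = 485.1 × 5400 = 2.62 × 10^6 m³.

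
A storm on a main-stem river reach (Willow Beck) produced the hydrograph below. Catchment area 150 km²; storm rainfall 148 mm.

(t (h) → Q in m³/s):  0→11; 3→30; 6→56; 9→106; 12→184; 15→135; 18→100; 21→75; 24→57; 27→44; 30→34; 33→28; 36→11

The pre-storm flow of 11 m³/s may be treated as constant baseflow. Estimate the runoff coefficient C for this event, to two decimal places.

ΣQ_DR = 728.0 m³/s; V = ΣQ_DR·Δt = 7.862 × 10^6 m³.
Runoff depth d = V / A = 52.42 mm.
C = d / P = 52.42 / 148 = 0.35.

C ≈ 0.35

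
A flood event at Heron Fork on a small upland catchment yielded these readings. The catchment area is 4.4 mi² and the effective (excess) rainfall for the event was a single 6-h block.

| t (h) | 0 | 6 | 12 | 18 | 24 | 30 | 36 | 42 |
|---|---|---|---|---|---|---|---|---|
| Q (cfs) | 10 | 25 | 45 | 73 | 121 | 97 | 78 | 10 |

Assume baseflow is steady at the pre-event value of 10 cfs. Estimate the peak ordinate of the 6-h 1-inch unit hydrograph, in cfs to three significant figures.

Direct runoff: 0.0, 15.0, 35.0, 63.0, 111.0, 87.0, 68.0, 0.0 cfs; ΣQ_DR = 379.0 cfs, peak = 111.0 cfs.
Runoff depth d = ΣQ_DR·Δt / A = 379.0 × 21600 / (4.4 mi²) = 0.8009 in.
The 1-inch UH is the DRH scaled by (1 in)/d, so U_p = 111.0 × 1/0.8009 = 139 cfs.

U_p ≈ 139 cfs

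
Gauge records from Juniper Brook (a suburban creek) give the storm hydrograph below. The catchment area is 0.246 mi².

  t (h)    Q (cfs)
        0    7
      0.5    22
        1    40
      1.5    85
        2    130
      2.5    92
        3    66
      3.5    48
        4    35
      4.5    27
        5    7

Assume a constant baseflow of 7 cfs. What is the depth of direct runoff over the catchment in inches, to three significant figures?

d ≈ 1.52 in

Direct runoff: 0.0, 15.0, 33.0, 78.0, 123.0, 85.0, 59.0, 41.0, 28.0, 20.0, 0.0 cfs; ΣQ_DR = 482.0 cfs.
V = ΣQ_DR · Δt = 482.0 × 1800 s = 8.676 × 10^5 ft³.
Over A = 0.246 mi², depth = V / A = 1.52 in.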